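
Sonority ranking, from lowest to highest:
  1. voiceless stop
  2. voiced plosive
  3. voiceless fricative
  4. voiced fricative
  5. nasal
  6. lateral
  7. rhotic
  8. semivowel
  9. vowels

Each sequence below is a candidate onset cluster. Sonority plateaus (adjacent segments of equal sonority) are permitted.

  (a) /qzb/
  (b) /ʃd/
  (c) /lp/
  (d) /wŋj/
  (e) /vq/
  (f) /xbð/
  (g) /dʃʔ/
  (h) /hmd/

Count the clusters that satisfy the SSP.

0

(a) /qzb/: profile 1-4-2 — violates.
(b) /ʃd/: profile 3-2 — violates.
(c) /lp/: profile 6-1 — violates.
(d) /wŋj/: profile 8-5-8 — violates.
(e) /vq/: profile 4-1 — violates.
(f) /xbð/: profile 3-2-4 — violates.
(g) /dʃʔ/: profile 2-3-1 — violates.
(h) /hmd/: profile 3-5-2 — violates.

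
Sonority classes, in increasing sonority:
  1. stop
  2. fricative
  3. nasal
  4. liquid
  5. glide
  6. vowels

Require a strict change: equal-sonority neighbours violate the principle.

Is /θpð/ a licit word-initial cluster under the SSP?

/θ/ — fricative, sonority 2.
/p/ — stop, sonority 1.
/ð/ — fricative, sonority 2.
The profile is 2-1-2. Between /θ/ (2) and /p/ (1) sonority does not rise, so the cluster violates the SSP.

no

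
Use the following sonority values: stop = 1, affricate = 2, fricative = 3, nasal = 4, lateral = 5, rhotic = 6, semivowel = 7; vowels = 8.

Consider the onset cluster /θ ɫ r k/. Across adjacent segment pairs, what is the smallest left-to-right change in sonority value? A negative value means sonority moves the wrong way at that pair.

/θ/ is a fricative (sonority 3).
/ɫ/ is a lateral (sonority 5).
/r/ is a rhotic (sonority 6).
/k/ is a stop (sonority 1).
/θ/→/ɫ/: change +2.
/ɫ/→/r/: change +1.
/r/→/k/: change -5.
Minimum = -5.

-5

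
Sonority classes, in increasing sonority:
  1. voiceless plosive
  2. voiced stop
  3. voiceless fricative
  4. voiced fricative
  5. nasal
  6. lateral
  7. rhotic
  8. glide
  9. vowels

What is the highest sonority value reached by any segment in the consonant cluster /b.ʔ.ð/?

/b/: voiced stop = 2.
/ʔ/: voiceless plosive = 1.
/ð/: voiced fricative = 4.
The maximum is 4.

4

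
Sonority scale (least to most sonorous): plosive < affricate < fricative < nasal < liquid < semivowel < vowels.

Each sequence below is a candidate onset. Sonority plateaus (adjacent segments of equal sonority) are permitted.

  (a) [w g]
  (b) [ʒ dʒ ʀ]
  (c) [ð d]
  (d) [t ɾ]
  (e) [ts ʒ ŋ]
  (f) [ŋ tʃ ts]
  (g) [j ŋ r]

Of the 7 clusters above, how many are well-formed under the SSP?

2

(a) [w g]: profile 6-1 — violates.
(b) [ʒ dʒ ʀ]: profile 3-2-5 — violates.
(c) [ð d]: profile 3-1 — violates.
(d) [t ɾ]: profile 1-5 — obeys.
(e) [ts ʒ ŋ]: profile 2-3-4 — obeys.
(f) [ŋ tʃ ts]: profile 4-2-2 — violates.
(g) [j ŋ r]: profile 6-4-5 — violates.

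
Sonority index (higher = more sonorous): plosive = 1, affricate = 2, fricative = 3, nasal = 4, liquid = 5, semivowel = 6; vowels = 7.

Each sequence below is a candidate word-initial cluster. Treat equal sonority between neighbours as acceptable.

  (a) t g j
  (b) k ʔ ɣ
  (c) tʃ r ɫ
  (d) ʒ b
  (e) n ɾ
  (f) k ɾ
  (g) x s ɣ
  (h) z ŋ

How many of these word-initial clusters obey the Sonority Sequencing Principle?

(a) 1-1-6 → obeys
(b) 1-1-3 → obeys
(c) 2-5-5 → obeys
(d) 3-1 → violates
(e) 4-5 → obeys
(f) 1-5 → obeys
(g) 3-3-3 → obeys
(h) 3-4 → obeys

7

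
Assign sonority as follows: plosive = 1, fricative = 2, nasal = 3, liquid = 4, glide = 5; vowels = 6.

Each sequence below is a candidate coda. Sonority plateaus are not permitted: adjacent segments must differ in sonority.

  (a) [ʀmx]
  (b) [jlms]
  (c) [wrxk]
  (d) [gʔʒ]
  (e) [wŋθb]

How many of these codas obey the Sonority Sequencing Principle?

4

(a) [ʀmx]: profile 4-3-2 — obeys.
(b) [jlms]: profile 5-4-3-2 — obeys.
(c) [wrxk]: profile 5-4-2-1 — obeys.
(d) [gʔʒ]: profile 1-1-2 — violates.
(e) [wŋθb]: profile 5-3-2-1 — obeys.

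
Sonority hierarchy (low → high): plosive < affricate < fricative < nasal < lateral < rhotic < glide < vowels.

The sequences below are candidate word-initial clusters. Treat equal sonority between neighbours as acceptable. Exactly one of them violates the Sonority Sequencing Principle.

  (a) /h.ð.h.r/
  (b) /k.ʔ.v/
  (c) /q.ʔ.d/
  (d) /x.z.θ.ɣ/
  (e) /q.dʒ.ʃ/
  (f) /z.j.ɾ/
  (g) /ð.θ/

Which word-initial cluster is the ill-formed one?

f

(a) 3-3-3-6 → obeys
(b) 1-1-3 → obeys
(c) 1-1-1 → obeys
(d) 3-3-3-3 → obeys
(e) 1-2-3 → obeys
(f) 3-7-6 → violates
(g) 3-3 → obeys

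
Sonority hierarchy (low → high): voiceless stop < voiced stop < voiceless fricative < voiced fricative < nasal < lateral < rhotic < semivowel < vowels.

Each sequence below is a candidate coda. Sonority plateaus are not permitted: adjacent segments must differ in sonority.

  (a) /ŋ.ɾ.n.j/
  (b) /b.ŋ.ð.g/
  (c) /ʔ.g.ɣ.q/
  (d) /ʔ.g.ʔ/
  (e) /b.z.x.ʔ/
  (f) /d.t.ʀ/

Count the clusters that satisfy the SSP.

0

(a) 5-7-5-8 → violates
(b) 2-5-4-2 → violates
(c) 1-2-4-1 → violates
(d) 1-2-1 → violates
(e) 2-4-3-1 → violates
(f) 2-1-7 → violates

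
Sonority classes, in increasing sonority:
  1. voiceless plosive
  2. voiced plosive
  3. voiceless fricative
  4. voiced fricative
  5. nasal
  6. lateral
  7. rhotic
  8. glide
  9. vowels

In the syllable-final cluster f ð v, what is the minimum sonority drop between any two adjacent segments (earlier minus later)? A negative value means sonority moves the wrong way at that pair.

-1

/f/ is a voiceless fricative (sonority 3).
/ð/ is a voiced fricative (sonority 4).
/v/ is a voiced fricative (sonority 4).
/f/→/ð/: change -1.
/ð/→/v/: change +0.
Minimum = -1.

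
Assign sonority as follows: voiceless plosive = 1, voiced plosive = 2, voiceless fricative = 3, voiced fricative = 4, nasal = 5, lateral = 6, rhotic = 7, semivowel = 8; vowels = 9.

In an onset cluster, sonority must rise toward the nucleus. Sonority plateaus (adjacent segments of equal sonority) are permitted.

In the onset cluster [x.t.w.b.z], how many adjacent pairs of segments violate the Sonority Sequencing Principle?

/x/ is a voiceless fricative (sonority 3).
/t/ is a voiceless plosive (sonority 1).
/w/ is a semivowel (sonority 8).
/b/ is a voiced plosive (sonority 2).
/z/ is a voiced fricative (sonority 4).
/x/→/t/: 3→1 (does not rise) — violation.
/t/→/w/: 1→8 (rises) — ok.
/w/→/b/: 8→2 (does not rise) — violation.
/b/→/z/: 2→4 (rises) — ok.

2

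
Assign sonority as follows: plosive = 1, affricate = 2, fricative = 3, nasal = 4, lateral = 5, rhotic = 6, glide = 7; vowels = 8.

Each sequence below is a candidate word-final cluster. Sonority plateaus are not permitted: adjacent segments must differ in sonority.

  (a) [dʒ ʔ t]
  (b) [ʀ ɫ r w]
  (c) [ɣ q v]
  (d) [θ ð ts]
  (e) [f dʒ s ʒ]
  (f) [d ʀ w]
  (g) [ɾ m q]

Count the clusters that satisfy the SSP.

(a) 2-1-1 → violates
(b) 6-5-6-7 → violates
(c) 3-1-3 → violates
(d) 3-3-2 → violates
(e) 3-2-3-3 → violates
(f) 1-6-7 → violates
(g) 6-4-1 → obeys

1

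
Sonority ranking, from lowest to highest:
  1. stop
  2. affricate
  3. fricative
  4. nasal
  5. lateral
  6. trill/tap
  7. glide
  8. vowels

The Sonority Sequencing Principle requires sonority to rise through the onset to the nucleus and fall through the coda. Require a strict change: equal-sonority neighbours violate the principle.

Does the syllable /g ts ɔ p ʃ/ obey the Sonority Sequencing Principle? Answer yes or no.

no

Onset: /g/ is a stop (sonority 1), /ts/ is an affricate (sonority 2); then the nucleus /ɔ/ (sonority 8).
Onset profile 1-2-8 — rises to the nucleus.
Coda: /p/ is a stop (sonority 1), /ʃ/ is a fricative (sonority 3).
Coda profile 8-1-3 — does not strictly fall throughout.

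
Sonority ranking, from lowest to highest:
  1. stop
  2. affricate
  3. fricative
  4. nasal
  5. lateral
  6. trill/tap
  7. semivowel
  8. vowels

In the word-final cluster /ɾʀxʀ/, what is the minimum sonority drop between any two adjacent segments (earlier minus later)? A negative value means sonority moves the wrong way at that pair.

-3

/ɾ/: trill/tap = 6.
/ʀ/: trill/tap = 6.
/x/: fricative = 3.
/ʀ/: trill/tap = 6.
/ɾ/→/ʀ/: change +0.
/ʀ/→/x/: change +3.
/x/→/ʀ/: change -3.
Minimum = -3.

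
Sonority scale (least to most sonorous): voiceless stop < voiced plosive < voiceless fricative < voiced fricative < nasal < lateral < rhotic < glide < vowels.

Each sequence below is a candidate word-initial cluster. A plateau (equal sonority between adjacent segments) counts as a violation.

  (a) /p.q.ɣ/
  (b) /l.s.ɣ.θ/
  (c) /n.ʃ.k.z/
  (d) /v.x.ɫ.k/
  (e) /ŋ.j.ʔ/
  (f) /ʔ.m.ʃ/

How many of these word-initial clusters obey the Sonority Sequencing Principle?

0

(a) /p.q.ɣ/: profile 1-1-4 — violates.
(b) /l.s.ɣ.θ/: profile 6-3-4-3 — violates.
(c) /n.ʃ.k.z/: profile 5-3-1-4 — violates.
(d) /v.x.ɫ.k/: profile 4-3-6-1 — violates.
(e) /ŋ.j.ʔ/: profile 5-8-1 — violates.
(f) /ʔ.m.ʃ/: profile 1-5-3 — violates.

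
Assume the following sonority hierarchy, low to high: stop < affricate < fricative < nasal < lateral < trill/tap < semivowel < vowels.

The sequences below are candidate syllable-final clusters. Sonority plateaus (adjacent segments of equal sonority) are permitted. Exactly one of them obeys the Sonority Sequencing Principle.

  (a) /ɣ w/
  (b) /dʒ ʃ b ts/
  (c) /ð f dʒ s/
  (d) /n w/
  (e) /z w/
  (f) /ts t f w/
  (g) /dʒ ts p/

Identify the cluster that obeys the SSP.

(a) 3-7 → violates
(b) 2-3-1-2 → violates
(c) 3-3-2-3 → violates
(d) 4-7 → violates
(e) 3-7 → violates
(f) 2-1-3-7 → violates
(g) 2-2-1 → obeys

g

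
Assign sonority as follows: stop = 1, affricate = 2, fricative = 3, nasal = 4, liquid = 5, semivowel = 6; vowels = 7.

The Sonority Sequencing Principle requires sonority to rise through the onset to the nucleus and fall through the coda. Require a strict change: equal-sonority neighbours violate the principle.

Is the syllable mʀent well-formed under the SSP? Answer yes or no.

yes

Onset: /m/ is a nasal (sonority 4), /ʀ/ is a liquid (sonority 5); then the nucleus /e/ (sonority 7).
Onset profile 4-5-7 — rises to the nucleus.
Coda: /n/ is a nasal (sonority 4), /t/ is a stop (sonority 1).
Coda profile 7-4-1 — falls from the nucleus.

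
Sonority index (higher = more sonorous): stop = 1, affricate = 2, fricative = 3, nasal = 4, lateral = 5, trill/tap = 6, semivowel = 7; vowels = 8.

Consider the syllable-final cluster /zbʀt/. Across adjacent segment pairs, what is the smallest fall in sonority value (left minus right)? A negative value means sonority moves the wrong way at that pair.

/z/ — fricative, sonority 3.
/b/ — stop, sonority 1.
/ʀ/ — trill/tap, sonority 6.
/t/ — stop, sonority 1.
/z/→/b/: change +2.
/b/→/ʀ/: change -5.
/ʀ/→/t/: change +5.
Minimum = -5.

-5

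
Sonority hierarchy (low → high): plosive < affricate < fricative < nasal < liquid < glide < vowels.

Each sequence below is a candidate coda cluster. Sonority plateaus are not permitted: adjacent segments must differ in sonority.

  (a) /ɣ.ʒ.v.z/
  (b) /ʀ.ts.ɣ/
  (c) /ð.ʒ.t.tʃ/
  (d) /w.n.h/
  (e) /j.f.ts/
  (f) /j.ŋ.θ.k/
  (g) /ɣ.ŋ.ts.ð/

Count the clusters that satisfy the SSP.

(a) /ɣ.ʒ.v.z/: profile 3-3-3-3 — violates.
(b) /ʀ.ts.ɣ/: profile 5-2-3 — violates.
(c) /ð.ʒ.t.tʃ/: profile 3-3-1-2 — violates.
(d) /w.n.h/: profile 6-4-3 — obeys.
(e) /j.f.ts/: profile 6-3-2 — obeys.
(f) /j.ŋ.θ.k/: profile 6-4-3-1 — obeys.
(g) /ɣ.ŋ.ts.ð/: profile 3-4-2-3 — violates.

3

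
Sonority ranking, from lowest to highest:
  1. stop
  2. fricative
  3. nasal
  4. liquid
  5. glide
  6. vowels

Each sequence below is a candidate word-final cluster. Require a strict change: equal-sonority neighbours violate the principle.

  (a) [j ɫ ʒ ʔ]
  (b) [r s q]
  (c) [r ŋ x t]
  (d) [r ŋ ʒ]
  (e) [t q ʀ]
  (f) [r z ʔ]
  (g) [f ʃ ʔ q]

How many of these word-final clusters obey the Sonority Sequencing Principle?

5

(a) 5-4-2-1 → obeys
(b) 4-2-1 → obeys
(c) 4-3-2-1 → obeys
(d) 4-3-2 → obeys
(e) 1-1-4 → violates
(f) 4-2-1 → obeys
(g) 2-2-1-1 → violates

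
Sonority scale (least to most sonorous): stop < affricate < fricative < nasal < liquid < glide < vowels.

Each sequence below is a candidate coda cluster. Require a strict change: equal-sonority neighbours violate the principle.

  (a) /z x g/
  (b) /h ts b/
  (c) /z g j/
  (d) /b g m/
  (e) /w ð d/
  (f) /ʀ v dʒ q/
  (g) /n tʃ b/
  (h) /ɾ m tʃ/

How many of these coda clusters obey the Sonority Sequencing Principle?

5

(a) /z x g/: profile 3-3-1 — violates.
(b) /h ts b/: profile 3-2-1 — obeys.
(c) /z g j/: profile 3-1-6 — violates.
(d) /b g m/: profile 1-1-4 — violates.
(e) /w ð d/: profile 6-3-1 — obeys.
(f) /ʀ v dʒ q/: profile 5-3-2-1 — obeys.
(g) /n tʃ b/: profile 4-2-1 — obeys.
(h) /ɾ m tʃ/: profile 5-4-2 — obeys.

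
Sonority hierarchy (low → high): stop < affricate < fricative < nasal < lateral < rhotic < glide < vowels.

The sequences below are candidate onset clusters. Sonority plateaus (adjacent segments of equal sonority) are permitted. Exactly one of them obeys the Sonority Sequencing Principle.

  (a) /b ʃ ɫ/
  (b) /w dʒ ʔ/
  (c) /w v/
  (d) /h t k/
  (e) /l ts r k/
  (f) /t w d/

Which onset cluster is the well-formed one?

(a) /b ʃ ɫ/: profile 1-3-5 — obeys.
(b) /w dʒ ʔ/: profile 7-2-1 — violates.
(c) /w v/: profile 7-3 — violates.
(d) /h t k/: profile 3-1-1 — violates.
(e) /l ts r k/: profile 5-2-6-1 — violates.
(f) /t w d/: profile 1-7-1 — violates.

a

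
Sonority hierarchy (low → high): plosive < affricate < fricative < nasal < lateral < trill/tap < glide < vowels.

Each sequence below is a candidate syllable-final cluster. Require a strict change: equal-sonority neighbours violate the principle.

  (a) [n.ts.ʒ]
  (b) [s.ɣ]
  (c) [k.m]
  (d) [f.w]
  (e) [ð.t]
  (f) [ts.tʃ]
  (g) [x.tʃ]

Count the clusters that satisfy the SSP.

(a) sonority 4-2-3: ill-formed.
(b) sonority 3-3: ill-formed.
(c) sonority 1-4: ill-formed.
(d) sonority 3-7: ill-formed.
(e) sonority 3-1: well-formed.
(f) sonority 2-2: ill-formed.
(g) sonority 3-2: well-formed.

2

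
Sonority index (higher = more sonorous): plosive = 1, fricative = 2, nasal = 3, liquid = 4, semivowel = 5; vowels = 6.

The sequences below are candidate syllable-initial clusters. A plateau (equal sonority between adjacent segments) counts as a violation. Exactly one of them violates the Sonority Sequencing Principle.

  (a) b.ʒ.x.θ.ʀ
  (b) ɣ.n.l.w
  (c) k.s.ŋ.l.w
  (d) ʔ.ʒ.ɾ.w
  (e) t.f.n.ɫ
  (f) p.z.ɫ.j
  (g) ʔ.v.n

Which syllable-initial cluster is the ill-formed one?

(a) 1-2-2-2-4 → violates
(b) 2-3-4-5 → obeys
(c) 1-2-3-4-5 → obeys
(d) 1-2-4-5 → obeys
(e) 1-2-3-4 → obeys
(f) 1-2-4-5 → obeys
(g) 1-2-3 → obeys

a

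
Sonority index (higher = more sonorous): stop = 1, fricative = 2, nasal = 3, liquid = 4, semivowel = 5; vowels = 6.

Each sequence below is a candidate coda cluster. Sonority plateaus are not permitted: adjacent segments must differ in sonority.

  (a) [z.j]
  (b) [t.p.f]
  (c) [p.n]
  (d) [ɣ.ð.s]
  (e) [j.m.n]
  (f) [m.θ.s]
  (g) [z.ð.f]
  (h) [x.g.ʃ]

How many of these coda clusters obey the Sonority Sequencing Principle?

(a) 2-5 → violates
(b) 1-1-2 → violates
(c) 1-3 → violates
(d) 2-2-2 → violates
(e) 5-3-3 → violates
(f) 3-2-2 → violates
(g) 2-2-2 → violates
(h) 2-1-2 → violates

0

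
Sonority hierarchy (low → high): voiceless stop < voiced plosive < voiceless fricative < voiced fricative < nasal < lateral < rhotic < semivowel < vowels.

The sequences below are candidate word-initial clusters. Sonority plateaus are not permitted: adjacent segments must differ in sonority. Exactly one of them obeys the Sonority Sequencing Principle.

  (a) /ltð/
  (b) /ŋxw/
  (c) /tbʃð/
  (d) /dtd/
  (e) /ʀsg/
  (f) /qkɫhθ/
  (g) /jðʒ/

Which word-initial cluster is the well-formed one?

(a) 6-1-4 → violates
(b) 5-3-8 → violates
(c) 1-2-3-4 → obeys
(d) 2-1-2 → violates
(e) 7-3-2 → violates
(f) 1-1-6-3-3 → violates
(g) 8-4-4 → violates

c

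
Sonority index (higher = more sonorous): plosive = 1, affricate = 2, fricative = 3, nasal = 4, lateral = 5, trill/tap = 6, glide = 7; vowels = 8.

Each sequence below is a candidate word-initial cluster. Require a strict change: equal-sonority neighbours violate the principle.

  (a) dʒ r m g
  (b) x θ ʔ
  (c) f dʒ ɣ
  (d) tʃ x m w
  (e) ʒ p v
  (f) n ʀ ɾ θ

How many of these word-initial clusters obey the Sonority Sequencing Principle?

(a) dʒ r m g: profile 2-6-4-1 — violates.
(b) x θ ʔ: profile 3-3-1 — violates.
(c) f dʒ ɣ: profile 3-2-3 — violates.
(d) tʃ x m w: profile 2-3-4-7 — obeys.
(e) ʒ p v: profile 3-1-3 — violates.
(f) n ʀ ɾ θ: profile 4-6-6-3 — violates.

1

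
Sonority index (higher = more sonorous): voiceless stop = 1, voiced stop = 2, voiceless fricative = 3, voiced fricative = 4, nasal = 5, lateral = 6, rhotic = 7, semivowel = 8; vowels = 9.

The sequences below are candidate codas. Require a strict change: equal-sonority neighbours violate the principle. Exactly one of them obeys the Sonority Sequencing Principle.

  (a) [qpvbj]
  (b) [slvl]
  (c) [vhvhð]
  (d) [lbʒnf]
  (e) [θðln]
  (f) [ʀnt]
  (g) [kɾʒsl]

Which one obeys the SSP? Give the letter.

f

(a) sonority 1-1-4-2-8: ill-formed.
(b) sonority 3-6-4-6: ill-formed.
(c) sonority 4-3-4-3-4: ill-formed.
(d) sonority 6-2-4-5-3: ill-formed.
(e) sonority 3-4-6-5: ill-formed.
(f) sonority 7-5-1: well-formed.
(g) sonority 1-7-4-3-6: ill-formed.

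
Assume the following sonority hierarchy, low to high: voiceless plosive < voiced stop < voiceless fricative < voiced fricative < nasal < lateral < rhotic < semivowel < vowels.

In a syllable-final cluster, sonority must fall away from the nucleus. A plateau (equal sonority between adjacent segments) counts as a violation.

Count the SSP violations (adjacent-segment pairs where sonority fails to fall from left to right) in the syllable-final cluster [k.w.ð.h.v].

/k/ — voiceless plosive, sonority 1.
/w/ — semivowel, sonority 8.
/ð/ — voiced fricative, sonority 4.
/h/ — voiceless fricative, sonority 3.
/v/ — voiced fricative, sonority 4.
/k/→/w/: 1→8 (does not fall) — violation.
/w/→/ð/: 8→4 (falls) — ok.
/ð/→/h/: 4→3 (falls) — ok.
/h/→/v/: 3→4 (does not fall) — violation.

2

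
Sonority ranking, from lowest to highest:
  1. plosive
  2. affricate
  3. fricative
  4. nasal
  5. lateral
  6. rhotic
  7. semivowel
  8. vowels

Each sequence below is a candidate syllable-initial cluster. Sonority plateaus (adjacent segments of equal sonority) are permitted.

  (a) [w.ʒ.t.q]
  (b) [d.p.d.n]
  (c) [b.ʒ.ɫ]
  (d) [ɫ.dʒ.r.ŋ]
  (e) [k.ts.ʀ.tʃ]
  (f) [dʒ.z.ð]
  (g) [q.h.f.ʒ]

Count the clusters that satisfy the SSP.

4

(a) sonority 7-3-1-1: ill-formed.
(b) sonority 1-1-1-4: well-formed.
(c) sonority 1-3-5: well-formed.
(d) sonority 5-2-6-4: ill-formed.
(e) sonority 1-2-6-2: ill-formed.
(f) sonority 2-3-3: well-formed.
(g) sonority 1-3-3-3: well-formed.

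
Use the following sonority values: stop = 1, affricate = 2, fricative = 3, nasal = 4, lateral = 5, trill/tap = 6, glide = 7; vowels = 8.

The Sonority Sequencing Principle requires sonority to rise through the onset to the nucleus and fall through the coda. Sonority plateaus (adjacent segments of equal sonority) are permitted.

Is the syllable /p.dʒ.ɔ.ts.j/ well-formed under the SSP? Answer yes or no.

no

Onset: /p/ is a stop (sonority 1), /dʒ/ is an affricate (sonority 2); then the nucleus /ɔ/ (sonority 8).
Onset profile 1-2-8 — rises to the nucleus.
Coda: /ts/ is an affricate (sonority 2), /j/ is a glide (sonority 7).
Coda profile 8-2-7 — does not fall throughout.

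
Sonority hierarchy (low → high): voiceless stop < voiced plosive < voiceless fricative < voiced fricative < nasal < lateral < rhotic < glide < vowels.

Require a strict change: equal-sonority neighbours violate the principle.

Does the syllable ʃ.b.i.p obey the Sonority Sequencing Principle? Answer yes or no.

Onset: /ʃ/ is a voiceless fricative (sonority 3), /b/ is a voiced plosive (sonority 2); then the nucleus /i/ (sonority 9).
Onset profile 3-2-9 — does not strictly rise throughout.
Coda: /p/ is a voiceless stop (sonority 1).
Coda profile 9-1 — falls from the nucleus.

no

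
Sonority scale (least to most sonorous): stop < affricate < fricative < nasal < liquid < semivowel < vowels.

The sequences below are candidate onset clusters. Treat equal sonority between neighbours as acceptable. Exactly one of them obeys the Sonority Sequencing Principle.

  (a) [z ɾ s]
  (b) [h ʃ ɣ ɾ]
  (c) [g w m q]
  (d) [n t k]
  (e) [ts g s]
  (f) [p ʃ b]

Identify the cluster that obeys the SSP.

(a) [z ɾ s]: profile 3-5-3 — violates.
(b) [h ʃ ɣ ɾ]: profile 3-3-3-5 — obeys.
(c) [g w m q]: profile 1-6-4-1 — violates.
(d) [n t k]: profile 4-1-1 — violates.
(e) [ts g s]: profile 2-1-3 — violates.
(f) [p ʃ b]: profile 1-3-1 — violates.

b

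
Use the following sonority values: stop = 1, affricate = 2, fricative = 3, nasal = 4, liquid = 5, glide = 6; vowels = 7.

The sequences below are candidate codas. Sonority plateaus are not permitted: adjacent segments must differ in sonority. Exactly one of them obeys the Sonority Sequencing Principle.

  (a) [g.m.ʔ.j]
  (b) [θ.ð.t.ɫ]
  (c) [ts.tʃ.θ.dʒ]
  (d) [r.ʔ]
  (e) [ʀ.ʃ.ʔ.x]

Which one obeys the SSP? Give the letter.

(a) 1-4-1-6 → violates
(b) 3-3-1-5 → violates
(c) 2-2-3-2 → violates
(d) 5-1 → obeys
(e) 5-3-1-3 → violates

d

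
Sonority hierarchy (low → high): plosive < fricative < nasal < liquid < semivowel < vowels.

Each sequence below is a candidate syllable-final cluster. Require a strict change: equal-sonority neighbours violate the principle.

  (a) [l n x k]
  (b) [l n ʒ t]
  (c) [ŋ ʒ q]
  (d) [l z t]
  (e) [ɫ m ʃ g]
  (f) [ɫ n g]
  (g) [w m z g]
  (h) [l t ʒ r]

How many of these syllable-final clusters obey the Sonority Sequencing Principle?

(a) [l n x k]: profile 4-3-2-1 — obeys.
(b) [l n ʒ t]: profile 4-3-2-1 — obeys.
(c) [ŋ ʒ q]: profile 3-2-1 — obeys.
(d) [l z t]: profile 4-2-1 — obeys.
(e) [ɫ m ʃ g]: profile 4-3-2-1 — obeys.
(f) [ɫ n g]: profile 4-3-1 — obeys.
(g) [w m z g]: profile 5-3-2-1 — obeys.
(h) [l t ʒ r]: profile 4-1-2-4 — violates.

7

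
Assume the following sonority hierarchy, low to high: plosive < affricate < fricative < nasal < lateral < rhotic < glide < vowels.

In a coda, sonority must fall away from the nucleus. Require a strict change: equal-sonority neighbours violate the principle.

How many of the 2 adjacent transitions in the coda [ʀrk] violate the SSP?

1

/ʀ/: rhotic = 6.
/r/: rhotic = 6.
/k/: plosive = 1.
/ʀ/→/r/: 6→6 (plateau) — violation.
/r/→/k/: 6→1 (falls) — ok.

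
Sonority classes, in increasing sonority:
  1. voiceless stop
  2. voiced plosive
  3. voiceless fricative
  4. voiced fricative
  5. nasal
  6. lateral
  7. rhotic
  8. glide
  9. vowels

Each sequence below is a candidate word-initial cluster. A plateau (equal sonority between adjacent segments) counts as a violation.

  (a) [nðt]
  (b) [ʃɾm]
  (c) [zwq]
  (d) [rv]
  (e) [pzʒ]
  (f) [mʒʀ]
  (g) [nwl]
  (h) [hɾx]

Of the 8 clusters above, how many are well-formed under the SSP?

0

(a) sonority 5-4-1: ill-formed.
(b) sonority 3-7-5: ill-formed.
(c) sonority 4-8-1: ill-formed.
(d) sonority 7-4: ill-formed.
(e) sonority 1-4-4: ill-formed.
(f) sonority 5-4-7: ill-formed.
(g) sonority 5-8-6: ill-formed.
(h) sonority 3-7-3: ill-formed.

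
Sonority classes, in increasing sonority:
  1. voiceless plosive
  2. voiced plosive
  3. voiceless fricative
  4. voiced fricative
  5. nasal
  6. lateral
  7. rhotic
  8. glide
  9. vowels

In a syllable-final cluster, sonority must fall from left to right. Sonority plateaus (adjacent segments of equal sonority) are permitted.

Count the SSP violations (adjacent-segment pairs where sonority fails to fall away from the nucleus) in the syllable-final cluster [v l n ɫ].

2

/v/: voiced fricative = 4.
/l/: lateral = 6.
/n/: nasal = 5.
/ɫ/: lateral = 6.
/v/→/l/: 4→6 (does not fall) — violation.
/l/→/n/: 6→5 (falls) — ok.
/n/→/ɫ/: 5→6 (does not fall) — violation.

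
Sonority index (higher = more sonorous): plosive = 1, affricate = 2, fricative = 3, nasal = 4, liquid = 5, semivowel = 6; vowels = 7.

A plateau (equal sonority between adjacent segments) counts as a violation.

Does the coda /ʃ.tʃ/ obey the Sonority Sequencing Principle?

/ʃ/ is a fricative (sonority 3).
/tʃ/ is an affricate (sonority 2).
The profile 3-2 strictly falls, so the coda satisfies the SSP.

yes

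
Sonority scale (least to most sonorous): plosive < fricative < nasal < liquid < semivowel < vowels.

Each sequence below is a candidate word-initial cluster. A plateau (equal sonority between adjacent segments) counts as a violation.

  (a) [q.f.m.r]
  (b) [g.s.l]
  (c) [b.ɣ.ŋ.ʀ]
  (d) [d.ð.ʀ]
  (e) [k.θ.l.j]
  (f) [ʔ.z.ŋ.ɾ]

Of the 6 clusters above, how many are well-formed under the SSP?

(a) [q.f.m.r]: profile 1-2-3-4 — obeys.
(b) [g.s.l]: profile 1-2-4 — obeys.
(c) [b.ɣ.ŋ.ʀ]: profile 1-2-3-4 — obeys.
(d) [d.ð.ʀ]: profile 1-2-4 — obeys.
(e) [k.θ.l.j]: profile 1-2-4-5 — obeys.
(f) [ʔ.z.ŋ.ɾ]: profile 1-2-3-4 — obeys.

6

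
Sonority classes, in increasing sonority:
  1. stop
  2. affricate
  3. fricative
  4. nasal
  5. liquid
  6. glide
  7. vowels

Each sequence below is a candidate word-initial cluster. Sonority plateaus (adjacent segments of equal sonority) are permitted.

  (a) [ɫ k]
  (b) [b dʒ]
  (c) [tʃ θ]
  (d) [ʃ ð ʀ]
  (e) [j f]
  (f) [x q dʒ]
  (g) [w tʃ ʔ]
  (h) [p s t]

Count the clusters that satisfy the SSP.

3

(a) sonority 5-1: ill-formed.
(b) sonority 1-2: well-formed.
(c) sonority 2-3: well-formed.
(d) sonority 3-3-5: well-formed.
(e) sonority 6-3: ill-formed.
(f) sonority 3-1-2: ill-formed.
(g) sonority 6-2-1: ill-formed.
(h) sonority 1-3-1: ill-formed.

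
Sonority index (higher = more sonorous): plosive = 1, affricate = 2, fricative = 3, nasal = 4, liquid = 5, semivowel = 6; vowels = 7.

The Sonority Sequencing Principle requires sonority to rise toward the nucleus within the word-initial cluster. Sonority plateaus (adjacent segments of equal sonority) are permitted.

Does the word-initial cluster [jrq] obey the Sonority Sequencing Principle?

no

/j/ is a semivowel (sonority 6).
/r/ is a liquid (sonority 5).
/q/ is a plosive (sonority 1).
The profile is 6-5-1. Between /j/ (6) and /r/ (5) sonority does not rise, so the cluster violates the SSP.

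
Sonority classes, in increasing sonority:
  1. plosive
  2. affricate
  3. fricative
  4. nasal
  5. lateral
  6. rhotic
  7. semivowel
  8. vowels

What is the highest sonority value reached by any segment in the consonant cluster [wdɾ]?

7

/w/ is a semivowel (sonority 7).
/d/ is a plosive (sonority 1).
/ɾ/ is a rhotic (sonority 6).
The maximum is 7.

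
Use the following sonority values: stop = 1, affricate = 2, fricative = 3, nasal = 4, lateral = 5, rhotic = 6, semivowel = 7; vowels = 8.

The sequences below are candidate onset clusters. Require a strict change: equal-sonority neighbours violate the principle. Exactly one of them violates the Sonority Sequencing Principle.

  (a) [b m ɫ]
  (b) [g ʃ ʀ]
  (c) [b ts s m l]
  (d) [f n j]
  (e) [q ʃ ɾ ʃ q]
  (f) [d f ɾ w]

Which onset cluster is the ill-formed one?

e

(a) sonority 1-4-5: well-formed.
(b) sonority 1-3-6: well-formed.
(c) sonority 1-2-3-4-5: well-formed.
(d) sonority 3-4-7: well-formed.
(e) sonority 1-3-6-3-1: ill-formed.
(f) sonority 1-3-6-7: well-formed.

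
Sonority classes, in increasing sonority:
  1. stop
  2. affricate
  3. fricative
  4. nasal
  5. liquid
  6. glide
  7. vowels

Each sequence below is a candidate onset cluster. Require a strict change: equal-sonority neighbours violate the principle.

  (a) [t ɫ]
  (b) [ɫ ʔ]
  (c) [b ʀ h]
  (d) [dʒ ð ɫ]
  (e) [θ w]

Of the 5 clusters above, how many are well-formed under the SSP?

(a) sonority 1-5: well-formed.
(b) sonority 5-1: ill-formed.
(c) sonority 1-5-3: ill-formed.
(d) sonority 2-3-5: well-formed.
(e) sonority 3-6: well-formed.

3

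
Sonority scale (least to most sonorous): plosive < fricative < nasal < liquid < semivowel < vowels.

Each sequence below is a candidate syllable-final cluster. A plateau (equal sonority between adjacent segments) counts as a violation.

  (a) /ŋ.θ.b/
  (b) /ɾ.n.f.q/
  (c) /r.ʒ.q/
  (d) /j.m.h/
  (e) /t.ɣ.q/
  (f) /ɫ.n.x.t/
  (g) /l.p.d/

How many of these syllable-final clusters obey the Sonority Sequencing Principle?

5

(a) /ŋ.θ.b/: profile 3-2-1 — obeys.
(b) /ɾ.n.f.q/: profile 4-3-2-1 — obeys.
(c) /r.ʒ.q/: profile 4-2-1 — obeys.
(d) /j.m.h/: profile 5-3-2 — obeys.
(e) /t.ɣ.q/: profile 1-2-1 — violates.
(f) /ɫ.n.x.t/: profile 4-3-2-1 — obeys.
(g) /l.p.d/: profile 4-1-1 — violates.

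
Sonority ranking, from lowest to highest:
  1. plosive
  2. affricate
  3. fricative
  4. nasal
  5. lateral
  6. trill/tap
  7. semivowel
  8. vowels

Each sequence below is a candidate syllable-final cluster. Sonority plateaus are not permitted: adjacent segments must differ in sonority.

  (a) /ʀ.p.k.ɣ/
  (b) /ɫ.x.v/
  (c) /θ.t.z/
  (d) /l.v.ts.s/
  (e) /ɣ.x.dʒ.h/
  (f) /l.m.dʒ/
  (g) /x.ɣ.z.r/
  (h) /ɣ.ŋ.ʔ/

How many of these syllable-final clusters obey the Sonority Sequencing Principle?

(a) sonority 6-1-1-3: ill-formed.
(b) sonority 5-3-3: ill-formed.
(c) sonority 3-1-3: ill-formed.
(d) sonority 5-3-2-3: ill-formed.
(e) sonority 3-3-2-3: ill-formed.
(f) sonority 5-4-2: well-formed.
(g) sonority 3-3-3-6: ill-formed.
(h) sonority 3-4-1: ill-formed.

1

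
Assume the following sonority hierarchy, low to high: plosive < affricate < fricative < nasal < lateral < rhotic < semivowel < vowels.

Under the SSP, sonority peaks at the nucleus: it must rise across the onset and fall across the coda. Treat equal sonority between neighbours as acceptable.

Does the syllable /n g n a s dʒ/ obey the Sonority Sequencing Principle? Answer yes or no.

Onset: /n/ is a nasal (sonority 4), /g/ is a plosive (sonority 1), /n/ is a nasal (sonority 4); then the nucleus /a/ (sonority 8).
Onset profile 4-1-4-8 — does not rise throughout.
Coda: /s/ is a fricative (sonority 3), /dʒ/ is an affricate (sonority 2).
Coda profile 8-3-2 — falls from the nucleus.

no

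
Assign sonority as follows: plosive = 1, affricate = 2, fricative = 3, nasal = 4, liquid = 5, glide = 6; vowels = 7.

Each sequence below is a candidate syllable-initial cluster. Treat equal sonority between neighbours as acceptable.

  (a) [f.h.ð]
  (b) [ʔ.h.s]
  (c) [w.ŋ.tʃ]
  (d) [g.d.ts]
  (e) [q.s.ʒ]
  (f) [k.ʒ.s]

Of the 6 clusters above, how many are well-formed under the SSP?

(a) [f.h.ð]: profile 3-3-3 — obeys.
(b) [ʔ.h.s]: profile 1-3-3 — obeys.
(c) [w.ŋ.tʃ]: profile 6-4-2 — violates.
(d) [g.d.ts]: profile 1-1-2 — obeys.
(e) [q.s.ʒ]: profile 1-3-3 — obeys.
(f) [k.ʒ.s]: profile 1-3-3 — obeys.

5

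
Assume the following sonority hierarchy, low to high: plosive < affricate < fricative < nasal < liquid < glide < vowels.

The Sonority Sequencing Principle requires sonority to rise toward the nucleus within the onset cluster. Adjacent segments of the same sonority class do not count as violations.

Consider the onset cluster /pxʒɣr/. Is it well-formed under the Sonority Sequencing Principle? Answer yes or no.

/p/ is a plosive (sonority 1).
/x/ is a fricative (sonority 3).
/ʒ/ is a fricative (sonority 3).
/ɣ/ is a fricative (sonority 3).
/r/ is a liquid (sonority 5).
The profile 1-3-3-3-5 is non-decreasing (plateaus allowed), so the onset cluster satisfies the SSP.

yes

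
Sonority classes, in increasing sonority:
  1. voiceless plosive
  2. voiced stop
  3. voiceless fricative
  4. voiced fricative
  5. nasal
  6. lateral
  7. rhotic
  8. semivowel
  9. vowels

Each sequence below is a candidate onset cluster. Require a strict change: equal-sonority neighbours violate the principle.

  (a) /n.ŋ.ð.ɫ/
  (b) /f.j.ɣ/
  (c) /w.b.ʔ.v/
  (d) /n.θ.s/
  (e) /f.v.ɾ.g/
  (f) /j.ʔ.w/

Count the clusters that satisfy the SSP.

0

(a) /n.ŋ.ð.ɫ/: profile 5-5-4-6 — violates.
(b) /f.j.ɣ/: profile 3-8-4 — violates.
(c) /w.b.ʔ.v/: profile 8-2-1-4 — violates.
(d) /n.θ.s/: profile 5-3-3 — violates.
(e) /f.v.ɾ.g/: profile 3-4-7-2 — violates.
(f) /j.ʔ.w/: profile 8-1-8 — violates.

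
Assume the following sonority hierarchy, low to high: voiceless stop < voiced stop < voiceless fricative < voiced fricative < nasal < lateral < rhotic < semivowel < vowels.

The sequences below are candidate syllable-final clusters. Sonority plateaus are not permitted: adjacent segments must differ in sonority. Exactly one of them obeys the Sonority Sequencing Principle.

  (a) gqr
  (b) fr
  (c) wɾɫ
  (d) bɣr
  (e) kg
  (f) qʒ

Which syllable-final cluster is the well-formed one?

(a) gqr: profile 2-1-7 — violates.
(b) fr: profile 3-7 — violates.
(c) wɾɫ: profile 8-7-6 — obeys.
(d) bɣr: profile 2-4-7 — violates.
(e) kg: profile 1-2 — violates.
(f) qʒ: profile 1-4 — violates.

c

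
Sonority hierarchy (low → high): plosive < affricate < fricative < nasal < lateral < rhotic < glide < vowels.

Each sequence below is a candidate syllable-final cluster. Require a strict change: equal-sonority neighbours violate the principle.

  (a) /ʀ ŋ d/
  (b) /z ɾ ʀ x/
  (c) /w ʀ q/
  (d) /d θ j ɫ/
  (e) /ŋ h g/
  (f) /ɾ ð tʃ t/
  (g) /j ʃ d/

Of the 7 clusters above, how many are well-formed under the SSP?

(a) /ʀ ŋ d/: profile 6-4-1 — obeys.
(b) /z ɾ ʀ x/: profile 3-6-6-3 — violates.
(c) /w ʀ q/: profile 7-6-1 — obeys.
(d) /d θ j ɫ/: profile 1-3-7-5 — violates.
(e) /ŋ h g/: profile 4-3-1 — obeys.
(f) /ɾ ð tʃ t/: profile 6-3-2-1 — obeys.
(g) /j ʃ d/: profile 7-3-1 — obeys.

5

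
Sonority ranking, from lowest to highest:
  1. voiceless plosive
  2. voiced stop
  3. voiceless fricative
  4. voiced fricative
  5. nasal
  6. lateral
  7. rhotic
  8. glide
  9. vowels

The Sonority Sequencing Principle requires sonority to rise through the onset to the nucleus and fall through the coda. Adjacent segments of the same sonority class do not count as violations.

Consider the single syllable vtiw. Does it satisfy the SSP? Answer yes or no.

no

Onset: /v/ is a voiced fricative (sonority 4), /t/ is a voiceless plosive (sonority 1); then the nucleus /i/ (sonority 9).
Onset profile 4-1-9 — does not rise throughout.
Coda: /w/ is a glide (sonority 8).
Coda profile 9-8 — falls from the nucleus.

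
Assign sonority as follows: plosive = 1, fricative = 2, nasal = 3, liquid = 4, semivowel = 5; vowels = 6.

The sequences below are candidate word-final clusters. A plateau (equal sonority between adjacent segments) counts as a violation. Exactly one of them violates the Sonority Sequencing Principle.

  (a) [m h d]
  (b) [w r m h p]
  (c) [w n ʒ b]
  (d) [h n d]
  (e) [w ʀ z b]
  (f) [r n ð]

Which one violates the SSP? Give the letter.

(a) 3-2-1 → obeys
(b) 5-4-3-2-1 → obeys
(c) 5-3-2-1 → obeys
(d) 2-3-1 → violates
(e) 5-4-2-1 → obeys
(f) 4-3-2 → obeys

d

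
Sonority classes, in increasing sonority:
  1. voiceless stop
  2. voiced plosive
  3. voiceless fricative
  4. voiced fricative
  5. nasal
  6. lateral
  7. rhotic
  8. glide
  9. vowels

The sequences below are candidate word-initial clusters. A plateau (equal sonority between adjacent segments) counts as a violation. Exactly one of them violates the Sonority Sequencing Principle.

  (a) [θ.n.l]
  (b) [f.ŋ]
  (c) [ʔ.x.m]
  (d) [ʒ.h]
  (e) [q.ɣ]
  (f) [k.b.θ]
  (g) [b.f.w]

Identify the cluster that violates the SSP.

(a) [θ.n.l]: profile 3-5-6 — obeys.
(b) [f.ŋ]: profile 3-5 — obeys.
(c) [ʔ.x.m]: profile 1-3-5 — obeys.
(d) [ʒ.h]: profile 4-3 — violates.
(e) [q.ɣ]: profile 1-4 — obeys.
(f) [k.b.θ]: profile 1-2-3 — obeys.
(g) [b.f.w]: profile 2-3-8 — obeys.

d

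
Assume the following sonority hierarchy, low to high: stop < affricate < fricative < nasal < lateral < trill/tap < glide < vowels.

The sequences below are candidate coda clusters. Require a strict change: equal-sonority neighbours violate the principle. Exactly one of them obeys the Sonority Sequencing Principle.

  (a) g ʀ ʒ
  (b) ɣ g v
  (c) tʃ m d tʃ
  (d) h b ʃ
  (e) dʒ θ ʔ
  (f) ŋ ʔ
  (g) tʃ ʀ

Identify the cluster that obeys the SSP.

f

(a) g ʀ ʒ: profile 1-6-3 — violates.
(b) ɣ g v: profile 3-1-3 — violates.
(c) tʃ m d tʃ: profile 2-4-1-2 — violates.
(d) h b ʃ: profile 3-1-3 — violates.
(e) dʒ θ ʔ: profile 2-3-1 — violates.
(f) ŋ ʔ: profile 4-1 — obeys.
(g) tʃ ʀ: profile 2-6 — violates.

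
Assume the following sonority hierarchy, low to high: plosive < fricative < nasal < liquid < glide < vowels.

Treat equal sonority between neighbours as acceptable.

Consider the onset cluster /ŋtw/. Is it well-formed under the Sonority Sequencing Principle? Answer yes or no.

no

/ŋ/ — nasal, sonority 3.
/t/ — plosive, sonority 1.
/w/ — glide, sonority 5.
The profile is 3-1-5. Between /ŋ/ (3) and /t/ (1) sonority does not rise, so the cluster violates the SSP.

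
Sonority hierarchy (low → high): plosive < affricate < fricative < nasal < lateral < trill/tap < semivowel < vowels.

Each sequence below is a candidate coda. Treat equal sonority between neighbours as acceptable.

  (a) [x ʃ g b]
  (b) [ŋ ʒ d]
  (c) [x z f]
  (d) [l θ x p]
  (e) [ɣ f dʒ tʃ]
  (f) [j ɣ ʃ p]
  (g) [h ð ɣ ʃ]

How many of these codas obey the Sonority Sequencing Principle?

(a) [x ʃ g b]: profile 3-3-1-1 — obeys.
(b) [ŋ ʒ d]: profile 4-3-1 — obeys.
(c) [x z f]: profile 3-3-3 — obeys.
(d) [l θ x p]: profile 5-3-3-1 — obeys.
(e) [ɣ f dʒ tʃ]: profile 3-3-2-2 — obeys.
(f) [j ɣ ʃ p]: profile 7-3-3-1 — obeys.
(g) [h ð ɣ ʃ]: profile 3-3-3-3 — obeys.

7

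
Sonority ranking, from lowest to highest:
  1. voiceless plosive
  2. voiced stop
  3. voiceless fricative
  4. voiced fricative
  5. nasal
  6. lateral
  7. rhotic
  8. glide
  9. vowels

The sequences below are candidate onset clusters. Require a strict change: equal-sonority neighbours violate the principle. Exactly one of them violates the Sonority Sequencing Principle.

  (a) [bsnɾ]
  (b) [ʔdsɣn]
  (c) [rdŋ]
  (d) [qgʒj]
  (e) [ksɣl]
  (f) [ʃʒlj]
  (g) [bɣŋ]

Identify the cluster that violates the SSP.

c

(a) 2-3-5-7 → obeys
(b) 1-2-3-4-5 → obeys
(c) 7-2-5 → violates
(d) 1-2-4-8 → obeys
(e) 1-3-4-6 → obeys
(f) 3-4-6-8 → obeys
(g) 2-4-5 → obeys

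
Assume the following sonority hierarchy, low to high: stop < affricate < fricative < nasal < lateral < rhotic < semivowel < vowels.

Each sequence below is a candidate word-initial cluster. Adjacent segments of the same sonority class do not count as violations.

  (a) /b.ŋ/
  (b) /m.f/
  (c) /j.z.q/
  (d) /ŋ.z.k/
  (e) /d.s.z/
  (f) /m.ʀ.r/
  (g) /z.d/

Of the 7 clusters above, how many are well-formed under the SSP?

(a) /b.ŋ/: profile 1-4 — obeys.
(b) /m.f/: profile 4-3 — violates.
(c) /j.z.q/: profile 7-3-1 — violates.
(d) /ŋ.z.k/: profile 4-3-1 — violates.
(e) /d.s.z/: profile 1-3-3 — obeys.
(f) /m.ʀ.r/: profile 4-6-6 — obeys.
(g) /z.d/: profile 3-1 — violates.

3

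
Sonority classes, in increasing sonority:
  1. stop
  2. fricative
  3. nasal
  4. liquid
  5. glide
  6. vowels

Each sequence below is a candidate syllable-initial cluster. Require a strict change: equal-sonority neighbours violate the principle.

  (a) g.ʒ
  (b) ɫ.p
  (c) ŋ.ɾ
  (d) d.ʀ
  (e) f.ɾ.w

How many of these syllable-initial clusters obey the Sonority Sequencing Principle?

4

(a) 1-2 → obeys
(b) 4-1 → violates
(c) 3-4 → obeys
(d) 1-4 → obeys
(e) 2-4-5 → obeys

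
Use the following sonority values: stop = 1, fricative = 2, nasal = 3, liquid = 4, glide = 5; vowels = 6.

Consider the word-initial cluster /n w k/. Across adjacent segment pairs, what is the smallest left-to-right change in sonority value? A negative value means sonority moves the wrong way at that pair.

-4

/n/ is a nasal (sonority 3).
/w/ is a glide (sonority 5).
/k/ is a stop (sonority 1).
/n/→/w/: change +2.
/w/→/k/: change -4.
Minimum = -4.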